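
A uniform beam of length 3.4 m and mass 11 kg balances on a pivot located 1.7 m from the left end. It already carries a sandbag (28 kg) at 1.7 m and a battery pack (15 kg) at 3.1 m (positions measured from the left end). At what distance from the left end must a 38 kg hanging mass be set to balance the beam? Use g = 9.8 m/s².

x ≈ 1.15 m from the left end

Taking torques about the pivot (at 1.7 m from the left end):
Beam weight: acts at the pivot, moment arm 0 → no torque.
Sandbag: acts at the pivot, moment arm 0 → no torque.
Battery pack: 15 × 9.8 = 147 N down at 3.1 m → arm 1.4 m, τ = 147 × 1.4 = 205.8 N·m clockwise.
Net moment of existing loads = 205.8 N·m clockwise.
The hanging mass weighs 38 × 9.8 = 372.4 N and must supply an equal counterclockwise moment, so its lever arm about the pivot is 205.8 / 372.4 = 0.553 m.
That puts it at 1.7 − 0.553 = 1.15 m from the left end.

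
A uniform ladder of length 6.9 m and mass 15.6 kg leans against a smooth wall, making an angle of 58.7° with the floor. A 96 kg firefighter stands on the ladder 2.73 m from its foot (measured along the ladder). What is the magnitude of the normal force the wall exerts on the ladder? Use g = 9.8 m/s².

Sum moments about the foot of the ladder (the floor normal and friction both act there and drop out).
Ladder weight 15.6×9.8 = 152.9 N acts at 3.45 m along the ladder; its horizontal arm is 3.45·cos58.7° = 1.792 m → τ = 274 N·m clockwise.
Firefighter: 96×9.8 = 940.8 N at 2.73 m → arm 1.418 m → τ = 1334 N·m clockwise.
Wall normal N acts horizontally at the top; its moment arm is the height L sinθ = 6.9·sin58.7° = 5.896 m, counterclockwise.
Balancing moments: N × 5.896 = 1608, giving N = 273 N.

N_wall ≈ 273 N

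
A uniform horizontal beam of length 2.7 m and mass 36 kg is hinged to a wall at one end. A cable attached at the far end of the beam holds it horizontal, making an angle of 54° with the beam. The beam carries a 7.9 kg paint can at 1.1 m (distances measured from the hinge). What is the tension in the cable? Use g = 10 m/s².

About the hinge:
Beam weight: 36 × 10 = 360 N down at 1.35 m → arm 1.35 m, τ = 360 × 1.35 = 486 N·m clockwise.
Paint can: 7.9 × 10 = 79 N down at 1.1 m → arm 1.1 m, τ = 79 × 1.1 = 86.9 N·m clockwise.
Total clockwise load moment = 572.9 N·m.
The cable tension T acts at 2.7 m; only its component perpendicular to the beam, T sinθ, produces torque. sin 54° = 0.809.
Setting net torque to zero: T × 2.7 × 0.809 = 572.9 → T = 572.9 / 2.184 = 262 N.

T ≈ 262 N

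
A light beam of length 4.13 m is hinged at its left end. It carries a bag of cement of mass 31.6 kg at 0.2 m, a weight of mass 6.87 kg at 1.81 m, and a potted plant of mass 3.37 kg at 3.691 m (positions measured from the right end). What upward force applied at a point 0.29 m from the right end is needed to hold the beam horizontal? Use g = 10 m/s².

F ≈ 369 N

Choose the left end as the axis so the unknown pivot reaction has zero arm there.
Bag of cement: 31.6 × 10 = 316 N down at 0.2 m → arm 3.93 m, τ = 316 × 3.93 = 1242 N·m clockwise.
Weight: 6.87 × 10 = 68.7 N down at 1.81 m → arm 2.32 m, τ = 68.7 × 2.32 = 159.4 N·m clockwise.
Potted plant: 3.37 × 10 = 33.7 N down at 3.691 m → arm 0.439 m, τ = 33.7 × 0.439 = 14.79 N·m clockwise.
Net moment of the loads = 1416 N·m clockwise.
The upward force F acts at a point 0.29 m from the right end, arm 3.84 m, giving F × 3.84 counterclockwise.
Balancing moments: F × 3.84 = 1416, giving F = 1416 / 3.84 = 369 N.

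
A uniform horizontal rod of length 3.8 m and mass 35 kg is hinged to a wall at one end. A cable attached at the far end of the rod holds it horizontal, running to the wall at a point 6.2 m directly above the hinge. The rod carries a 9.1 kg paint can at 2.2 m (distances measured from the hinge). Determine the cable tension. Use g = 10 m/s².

T ≈ 267 N

Sum moments about the hinge (the unknown hinge reaction has zero arm there).
Beam weight: 35 × 10 = 350 N down at 1.9 m → arm 1.9 m, τ = 350 × 1.9 = 665 N·m clockwise.
Paint can: 9.1 × 10 = 91 N down at 2.2 m → arm 2.2 m, τ = 91 × 2.2 = 200.2 N·m clockwise.
Total clockwise load moment = 865.2 N·m.
The cable tension T acts at 3.8 m; only its component perpendicular to the rod, T sinθ, produces torque. sinθ = h/√(h²+d²) = 6.2/√(6.2²+3.8²) = 0.8526.
Setting net torque to zero: T × 3.8 × 0.8526 = 865.2 → T = 865.2 / 3.24 = 267 N.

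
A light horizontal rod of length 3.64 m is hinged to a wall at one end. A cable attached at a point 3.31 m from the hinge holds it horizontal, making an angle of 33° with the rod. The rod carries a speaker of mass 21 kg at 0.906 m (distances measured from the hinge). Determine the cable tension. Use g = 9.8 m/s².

About the hinge:
Speaker: 21 × 9.8 = 205.8 N down at 0.906 m → arm 0.906 m, τ = 205.8 × 0.906 = 186.5 N·m clockwise.
Total clockwise load moment = 186.5 N·m.
The cable tension T acts at 3.31 m; only its component perpendicular to the rod, T sinθ, produces torque. sin 33° = 0.5446.
For rotational equilibrium, T × 3.31 × 0.5446 = 186.5, so T = 186.5 / 1.803 = 103 N.

T ≈ 103 N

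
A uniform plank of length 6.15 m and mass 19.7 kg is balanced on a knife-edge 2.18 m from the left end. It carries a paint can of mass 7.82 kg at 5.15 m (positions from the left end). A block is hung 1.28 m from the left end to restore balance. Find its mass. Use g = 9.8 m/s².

Take moments about the knife-edge (at 2.18 m from the left end).
Beam weight: 19.7 × 9.8 = 193.1 N down at 3.075 m → arm 0.895 m, τ = 193.1 × 0.895 = 172.8 N·m clockwise.
Paint can: 7.82 × 9.8 = 76.64 N down at 5.15 m → arm 2.97 m, τ = 76.64 × 2.97 = 227.6 N·m clockwise.
Net moment of known loads = 400.4 N·m clockwise.
An unknown mass m at 1.28 m has arm 0.9 m; its moment is m·g·0.9 counterclockwise.
Setting net torque to zero: m × 9.8 × 0.9 = 400.4 → m = 400.4 / (9.8 × 0.9) = 45.4 kg.

m ≈ 45.4 kg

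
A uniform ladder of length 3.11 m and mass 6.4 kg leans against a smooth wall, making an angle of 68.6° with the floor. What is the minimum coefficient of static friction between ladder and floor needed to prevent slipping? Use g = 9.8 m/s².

μ_min ≈ 0.196

Choose the foot of the ladder as the axis so the floor normal and friction both act there and drop out.
Ladder weight 6.4×9.8 = 62.72 N acts at 1.555 m along the ladder; its horizontal arm is 1.555·cos68.6° = 0.5674 m → τ = 35.59 N·m clockwise.
Wall normal N acts horizontally at the top; its moment arm is the height L sinθ = 3.11·sin68.6° = 2.896 m, counterclockwise.
For rotational equilibrium, N × 2.896 = 35.59, so N = 12.29 N.
ΣFx = 0 ⇒ f = N_wall = 12.29 N. ΣFy = 0 ⇒ N_floor = 62.72 N.
μ_min = f / N_floor = 12.29 / 62.72 = 0.196.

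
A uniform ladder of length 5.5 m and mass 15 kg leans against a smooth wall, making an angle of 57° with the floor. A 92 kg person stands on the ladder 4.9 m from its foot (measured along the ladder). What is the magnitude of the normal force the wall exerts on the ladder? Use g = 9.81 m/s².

Take moments about the foot of the ladder.
Ladder weight 15×9.81 = 147.2 N acts at 2.75 m along the ladder; its horizontal arm is 2.75·cos57° = 1.498 m → τ = 220.5 N·m clockwise.
Person: 92×9.81 = 902.5 N at 4.9 m → arm 2.669 m → τ = 2409 N·m clockwise.
Wall normal N acts horizontally at the top; its moment arm is the height L sinθ = 5.5·sin57° = 4.613 m, counterclockwise.
Setting net torque to zero: N × 4.613 = 2630 → N = 570 N.

N_wall ≈ 570 N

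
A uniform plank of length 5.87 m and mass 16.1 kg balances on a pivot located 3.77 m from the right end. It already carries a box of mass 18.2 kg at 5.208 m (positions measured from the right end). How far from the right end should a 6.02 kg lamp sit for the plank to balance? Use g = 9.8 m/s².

x ≈ 1.66 m from the right end

About the pivot (at 3.77 m from the right end):
Beam weight: 16.1 × 9.8 = 157.8 N down at 2.935 m → arm 0.835 m, τ = 157.8 × 0.835 = 131.8 N·m clockwise.
Box: 18.2 × 9.8 = 178.4 N down at 5.208 m → arm 1.438 m, τ = 178.4 × 1.438 = 256.5 N·m counterclockwise.
Net moment of existing loads = 124.7 N·m counterclockwise.
The lamp weighs 6.02 × 9.8 = 59 N and must supply an equal clockwise moment, so its lever arm about the pivot is 124.7 / 59 = 2.11 m.
That puts it at 3.77 − 2.11 = 1.66 m from the right end.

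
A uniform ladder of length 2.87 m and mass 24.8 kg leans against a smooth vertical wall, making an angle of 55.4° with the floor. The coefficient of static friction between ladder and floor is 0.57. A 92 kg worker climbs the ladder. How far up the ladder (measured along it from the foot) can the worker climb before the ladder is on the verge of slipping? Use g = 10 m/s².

d ≈ 2.62 m

About the foot of the ladder:
Ladder weight 24.8×10 = 248 N acts at 1.435 m along the ladder; its horizontal arm is 1.435·cos55.4° = 0.8149 m → τ = 202.1 N·m clockwise.
Worker weight 92×10 = 920 N at distance d → arm d·cos55.4° → τ = 920·d·0.5678 clockwise.
Wall normal N at the top has arm L sinθ = 2.362 m counterclockwise, so Στ = 0 gives N·2.362 = 202.1 + 522.4·d.
ΣFy = 0 ⇒ N_floor = 1168 N, so the maximum friction is μ_s·N_floor = 0.57×1168 = 665.8 N. ΣFx = 0 ⇒ N_wall = f, so at the slipping point N = 665.8 N.
Substituting: 665.8×2.362 = 202.1 + 522.4·d ⇒ d = (1573 − 202.1) / 522.4 = 2.62 m.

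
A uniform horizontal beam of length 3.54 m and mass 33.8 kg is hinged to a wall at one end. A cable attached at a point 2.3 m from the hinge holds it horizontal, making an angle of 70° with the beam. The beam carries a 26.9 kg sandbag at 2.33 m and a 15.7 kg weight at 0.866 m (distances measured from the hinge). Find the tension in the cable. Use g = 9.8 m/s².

T ≈ 617 N

About the hinge:
Beam weight: 33.8 × 9.8 = 331.2 N down at 1.77 m → arm 1.77 m, τ = 331.2 × 1.77 = 586.2 N·m clockwise.
Sandbag: 26.9 × 9.8 = 263.6 N down at 2.33 m → arm 2.33 m, τ = 263.6 × 2.33 = 614.2 N·m clockwise.
Weight: 15.7 × 9.8 = 153.9 N down at 0.866 m → arm 0.866 m, τ = 153.9 × 0.866 = 133.3 N·m clockwise.
Total clockwise load moment = 1334 N·m.
The cable tension T acts at 2.3 m; only its component perpendicular to the beam, T sinθ, produces torque. sin 70° = 0.9397.
Balancing moments: T × 2.3 × 0.9397 = 1334, giving T = 1334 / 2.161 = 617 N.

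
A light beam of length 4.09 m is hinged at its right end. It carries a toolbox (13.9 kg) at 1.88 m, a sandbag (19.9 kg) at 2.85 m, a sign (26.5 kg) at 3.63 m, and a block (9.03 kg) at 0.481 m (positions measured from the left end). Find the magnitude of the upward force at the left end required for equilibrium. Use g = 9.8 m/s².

F ≈ 240 N

Taking torques about the right end:
Toolbox: 13.9 × 9.8 = 136.2 N down at 1.88 m → arm 2.21 m, τ = 136.2 × 2.21 = 301 N·m counterclockwise.
Sandbag: 19.9 × 9.8 = 195 N down at 2.85 m → arm 1.24 m, τ = 195 × 1.24 = 241.8 N·m counterclockwise.
Sign: 26.5 × 9.8 = 259.7 N down at 3.63 m → arm 0.46 m, τ = 259.7 × 0.46 = 119.5 N·m counterclockwise.
Block: 9.03 × 9.8 = 88.49 N down at 0.481 m → arm 3.609 m, τ = 88.49 × 3.609 = 319.4 N·m counterclockwise.
Net moment of the loads = 981.7 N·m counterclockwise.
The upward force F acts at the left end, arm 4.09 m, giving F × 4.09 clockwise.
Στ = 0 ⇒ F × 4.09 = 981.7 ⇒ F = 981.7 / 4.09 = 240 N.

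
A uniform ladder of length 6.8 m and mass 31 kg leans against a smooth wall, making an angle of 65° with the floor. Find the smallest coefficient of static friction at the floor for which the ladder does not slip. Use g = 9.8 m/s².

Sum moments about the foot of the ladder (the floor normal and friction both act there and drop out).
Ladder weight 31×9.8 = 303.8 N acts at 3.4 m along the ladder; its horizontal arm is 3.4·cos65° = 1.437 m → τ = 436.6 N·m clockwise.
Wall normal N acts horizontally at the top; its moment arm is the height L sinθ = 6.8·sin65° = 6.163 m, counterclockwise.
Στ = 0 ⇒ N × 6.163 = 436.6 ⇒ N = 70.84 N.
ΣFx = 0 ⇒ f = N_wall = 70.84 N. ΣFy = 0 ⇒ N_floor = 303.8 N.
μ_min = f / N_floor = 70.84 / 303.8 = 0.233.

μ_min ≈ 0.233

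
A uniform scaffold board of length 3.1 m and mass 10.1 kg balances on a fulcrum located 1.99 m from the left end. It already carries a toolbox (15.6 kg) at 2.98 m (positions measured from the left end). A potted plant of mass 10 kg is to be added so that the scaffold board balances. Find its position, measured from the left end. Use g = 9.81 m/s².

Choose the fulcrum (at 1.99 m from the left end) as the axis so the support reaction has zero arm there.
Beam weight: 10.1 × 9.81 = 99.08 N down at 1.55 m → arm 0.44 m, τ = 99.08 × 0.44 = 43.6 N·m counterclockwise.
Toolbox: 15.6 × 9.81 = 153 N down at 2.98 m → arm 0.99 m, τ = 153 × 0.99 = 151.5 N·m clockwise.
Net moment of existing loads = 107.9 N·m clockwise.
The potted plant weighs 10 × 9.81 = 98.1 N and must supply an equal counterclockwise moment, so its lever arm about the fulcrum is 107.9 / 98.1 = 1.1 m.
That puts it at 1.99 − 1.1 = 0.89 m from the left end.

x ≈ 0.89 m from the left end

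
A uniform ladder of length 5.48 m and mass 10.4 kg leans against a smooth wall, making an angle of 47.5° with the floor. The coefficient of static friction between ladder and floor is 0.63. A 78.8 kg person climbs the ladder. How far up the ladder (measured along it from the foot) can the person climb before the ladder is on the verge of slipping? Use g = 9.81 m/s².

d ≈ 3.9 m

Taking torques about the foot of the ladder:
Ladder weight 10.4×9.81 = 102 N acts at 2.74 m along the ladder; its horizontal arm is 2.74·cos47.5° = 1.851 m → τ = 188.8 N·m clockwise.
Person weight 78.8×9.81 = 773 N at distance d → arm d·cos47.5° → τ = 773·d·0.6756 clockwise.
Wall normal N at the top has arm L sinθ = 4.04 m counterclockwise, so Στ = 0 gives N·4.04 = 188.8 + 522.2·d.
ΣFy = 0 ⇒ N_floor = 875 N, so the maximum friction is μ_s·N_floor = 0.63×875 = 551.2 N. ΣFx = 0 ⇒ N_wall = f, so at the slipping point N = 551.2 N.
Substituting: 551.2×4.04 = 188.8 + 522.2·d ⇒ d = (2227 − 188.8) / 522.2 = 3.9 m.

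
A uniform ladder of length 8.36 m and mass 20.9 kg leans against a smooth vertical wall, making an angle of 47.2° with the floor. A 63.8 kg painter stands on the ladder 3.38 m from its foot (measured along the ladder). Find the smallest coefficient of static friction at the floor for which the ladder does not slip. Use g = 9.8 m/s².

μ_min ≈ 0.396

Sum moments about the foot of the ladder (the floor normal and friction both act there and drop out).
Ladder weight 20.9×9.8 = 204.8 N acts at 4.18 m along the ladder; its horizontal arm is 4.18·cos47.2° = 2.84 m → τ = 581.6 N·m clockwise.
Painter: 63.8×9.8 = 625.2 N at 3.38 m → arm 2.297 m → τ = 1436 N·m clockwise.
Wall normal N acts horizontally at the top; its moment arm is the height L sinθ = 8.36·sin47.2° = 6.134 m, counterclockwise.
Balancing moments: N × 6.134 = 2018, giving N = 329 N.
ΣFx = 0 ⇒ f = N_wall = 329 N. ΣFy = 0 ⇒ N_floor = 830 N.
μ_min = f / N_floor = 329 / 830 = 0.396.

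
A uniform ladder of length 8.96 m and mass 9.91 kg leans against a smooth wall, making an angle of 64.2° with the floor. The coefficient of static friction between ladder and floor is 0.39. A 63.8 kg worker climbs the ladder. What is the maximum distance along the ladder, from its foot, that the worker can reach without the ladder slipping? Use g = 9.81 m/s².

About the foot of the ladder:
Ladder weight 9.91×9.81 = 97.22 N acts at 4.48 m along the ladder; its horizontal arm is 4.48·cos64.2° = 1.95 m → τ = 189.6 N·m clockwise.
Worker weight 63.8×9.81 = 625.9 N at distance d → arm d·cos64.2° → τ = 625.9·d·0.4352 clockwise.
Wall normal N at the top has arm L sinθ = 8.067 m counterclockwise, so Στ = 0 gives N·8.067 = 189.6 + 272.4·d.
ΣFy = 0 ⇒ N_floor = 723.1 N, so the maximum friction is μ_s·N_floor = 0.39×723.1 = 282 N. ΣFx = 0 ⇒ N_wall = f, so at the slipping point N = 282 N.
Substituting: 282×8.067 = 189.6 + 272.4·d ⇒ d = (2275 − 189.6) / 272.4 = 7.66 m.

d ≈ 7.66 m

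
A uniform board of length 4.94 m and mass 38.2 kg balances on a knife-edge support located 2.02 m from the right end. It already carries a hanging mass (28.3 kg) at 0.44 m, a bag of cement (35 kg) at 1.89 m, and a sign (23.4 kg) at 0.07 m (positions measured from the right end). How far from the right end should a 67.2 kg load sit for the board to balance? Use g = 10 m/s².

x ≈ 3.18 m from the right end

Take moments about the knife-edge support (at 2.02 m from the right end).
Beam weight: 38.2 × 10 = 382 N down at 2.47 m → arm 0.45 m, τ = 382 × 0.45 = 171.9 N·m counterclockwise.
Hanging mass: 28.3 × 10 = 283 N down at 0.44 m → arm 1.58 m, τ = 283 × 1.58 = 447.1 N·m clockwise.
Bag of cement: 35 × 10 = 350 N down at 1.89 m → arm 0.13 m, τ = 350 × 0.13 = 45.5 N·m clockwise.
Sign: 23.4 × 10 = 234 N down at 0.07 m → arm 1.95 m, τ = 234 × 1.95 = 456.3 N·m clockwise.
Net moment of existing loads = 777 N·m clockwise.
The load weighs 67.2 × 10 = 672 N and must supply an equal counterclockwise moment, so its lever arm about the knife-edge support is 777 / 672 = 1.16 m.
That puts it at 2.02 + 1.16 = 3.18 m from the right end.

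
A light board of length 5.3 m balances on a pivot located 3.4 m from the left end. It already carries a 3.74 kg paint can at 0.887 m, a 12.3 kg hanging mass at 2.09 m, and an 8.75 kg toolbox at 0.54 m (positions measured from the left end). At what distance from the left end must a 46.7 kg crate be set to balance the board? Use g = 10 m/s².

Taking torques about the pivot (at 3.4 m from the left end):
Paint can: 3.74 × 10 = 37.4 N down at 0.887 m → arm 2.513 m, τ = 37.4 × 2.513 = 93.99 N·m counterclockwise.
Hanging mass: 12.3 × 10 = 123 N down at 2.09 m → arm 1.31 m, τ = 123 × 1.31 = 161.1 N·m counterclockwise.
Toolbox: 8.75 × 10 = 87.5 N down at 0.54 m → arm 2.86 m, τ = 87.5 × 2.86 = 250.2 N·m counterclockwise.
Net moment of existing loads = 505.3 N·m counterclockwise.
The crate weighs 46.7 × 10 = 467 N and must supply an equal clockwise moment, so its lever arm about the pivot is 505.3 / 467 = 1.08 m.
That puts it at 3.4 + 1.08 = 4.48 m from the left end.

x ≈ 4.48 m from the left end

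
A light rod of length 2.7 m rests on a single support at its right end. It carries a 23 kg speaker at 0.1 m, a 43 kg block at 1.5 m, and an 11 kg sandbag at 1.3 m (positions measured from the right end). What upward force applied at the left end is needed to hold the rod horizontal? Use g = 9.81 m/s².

F ≈ 295 N

Take moments about the right end.
Speaker: 23 × 9.81 = 225.6 N down at 0.1 m → arm 0.1 m, τ = 225.6 × 0.1 = 22.56 N·m counterclockwise.
Block: 43 × 9.81 = 421.8 N down at 1.5 m → arm 1.5 m, τ = 421.8 × 1.5 = 632.7 N·m counterclockwise.
Sandbag: 11 × 9.81 = 107.9 N down at 1.3 m → arm 1.3 m, τ = 107.9 × 1.3 = 140.3 N·m counterclockwise.
Net moment of the loads = 795.6 N·m counterclockwise.
The upward force F acts at the left end, arm 2.7 m, giving F × 2.7 clockwise.
Στ = 0 ⇒ F × 2.7 = 795.6 ⇒ F = 795.6 / 2.7 = 295 N.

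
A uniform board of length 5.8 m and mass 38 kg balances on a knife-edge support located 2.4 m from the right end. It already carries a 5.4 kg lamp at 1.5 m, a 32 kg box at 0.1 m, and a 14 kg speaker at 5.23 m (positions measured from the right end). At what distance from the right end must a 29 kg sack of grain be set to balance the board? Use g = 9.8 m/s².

x ≈ 3.08 m from the right end

Sum moments about the knife-edge support (at 2.4 m from the right end) (the support reaction has zero arm there).
Beam weight: 38 × 9.8 = 372.4 N down at 2.9 m → arm 0.5 m, τ = 372.4 × 0.5 = 186.2 N·m counterclockwise.
Lamp: 5.4 × 9.8 = 52.92 N down at 1.5 m → arm 0.9 m, τ = 52.92 × 0.9 = 47.63 N·m clockwise.
Box: 32 × 9.8 = 313.6 N down at 0.1 m → arm 2.3 m, τ = 313.6 × 2.3 = 721.3 N·m clockwise.
Speaker: 14 × 9.8 = 137.2 N down at 5.23 m → arm 2.83 m, τ = 137.2 × 2.83 = 388.3 N·m counterclockwise.
Net moment of existing loads = 194.4 N·m clockwise.
The sack of grain weighs 29 × 9.8 = 284.2 N and must supply an equal counterclockwise moment, so its lever arm about the knife-edge support is 194.4 / 284.2 = 0.684 m.
That puts it at 2.4 + 0.684 = 3.08 m from the right end.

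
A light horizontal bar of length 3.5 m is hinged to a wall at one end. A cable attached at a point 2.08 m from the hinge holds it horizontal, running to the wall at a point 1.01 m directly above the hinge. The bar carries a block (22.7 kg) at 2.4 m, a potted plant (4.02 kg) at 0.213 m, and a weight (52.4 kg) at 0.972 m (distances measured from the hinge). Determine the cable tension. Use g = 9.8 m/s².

T ≈ 1150 N

Sum moments about the hinge (the unknown hinge reaction has zero arm there).
Block: 22.7 × 9.8 = 222.5 N down at 2.4 m → arm 2.4 m, τ = 222.5 × 2.4 = 534 N·m clockwise.
Potted plant: 4.02 × 9.8 = 39.4 N down at 0.213 m → arm 0.213 m, τ = 39.4 × 0.213 = 8.392 N·m clockwise.
Weight: 52.4 × 9.8 = 513.5 N down at 0.972 m → arm 0.972 m, τ = 513.5 × 0.972 = 499.1 N·m clockwise.
Total clockwise load moment = 1041 N·m.
The cable tension T acts at 2.08 m; only its component perpendicular to the bar, T sinθ, produces torque. sinθ = h/√(h²+d²) = 1.01/√(1.01²+2.08²) = 0.4368.
For rotational equilibrium, T × 2.08 × 0.4368 = 1041, so T = 1041 / 0.9085 = 1150 N.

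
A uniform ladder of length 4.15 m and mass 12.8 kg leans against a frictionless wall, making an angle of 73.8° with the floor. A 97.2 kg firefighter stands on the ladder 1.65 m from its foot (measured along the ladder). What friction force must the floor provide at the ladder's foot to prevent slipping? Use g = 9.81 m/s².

f ≈ 128 N

Choose the foot of the ladder as the axis so the floor normal and friction both act there and drop out.
Ladder weight 12.8×9.81 = 125.6 N acts at 2.075 m along the ladder; its horizontal arm is 2.075·cos73.8° = 0.5789 m → τ = 72.71 N·m clockwise.
Firefighter: 97.2×9.81 = 953.5 N at 1.65 m → arm 0.4603 m → τ = 438.9 N·m clockwise.
Wall normal N acts horizontally at the top; its moment arm is the height L sinθ = 4.15·sin73.8° = 3.985 m, counterclockwise.
Balancing moments: N × 3.985 = 511.6, giving N = 128 N.
ΣFx = 0: friction at the foot balances the wall's push, so f = N_wall = 128 N.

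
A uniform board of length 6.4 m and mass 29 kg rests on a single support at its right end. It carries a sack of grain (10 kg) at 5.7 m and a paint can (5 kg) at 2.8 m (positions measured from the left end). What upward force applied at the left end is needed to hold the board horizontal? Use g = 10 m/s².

Sum moments about the right end (the unknown pivot reaction has zero arm there).
Beam weight: 29 × 10 = 290 N down at 3.2 m → arm 3.2 m, τ = 290 × 3.2 = 928 N·m counterclockwise.
Sack of grain: 10 × 10 = 100 N down at 5.7 m → arm 0.7 m, τ = 100 × 0.7 = 70 N·m counterclockwise.
Paint can: 5 × 10 = 50 N down at 2.8 m → arm 3.6 m, τ = 50 × 3.6 = 180 N·m counterclockwise.
Net moment of the loads = 1178 N·m counterclockwise.
The upward force F acts at the left end, arm 6.4 m, giving F × 6.4 clockwise.
Στ = 0 ⇒ F × 6.4 = 1178 ⇒ F = 1178 / 6.4 = 184 N.

F ≈ 184 N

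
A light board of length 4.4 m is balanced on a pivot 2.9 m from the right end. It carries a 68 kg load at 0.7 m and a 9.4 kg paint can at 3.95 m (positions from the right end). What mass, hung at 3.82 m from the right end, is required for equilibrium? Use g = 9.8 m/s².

About the pivot (at 2.9 m from the right end):
Load: 68 × 9.8 = 666.4 N down at 0.7 m → arm 2.2 m, τ = 666.4 × 2.2 = 1466 N·m clockwise.
Paint can: 9.4 × 9.8 = 92.12 N down at 3.95 m → arm 1.05 m, τ = 92.12 × 1.05 = 96.73 N·m counterclockwise.
Net moment of known loads = 1369 N·m clockwise.
An unknown mass m at 3.82 m has arm 0.92 m; its moment is m·g·0.92 counterclockwise.
Στ = 0 ⇒ m × 9.8 × 0.92 = 1369 ⇒ m = 1369 / (9.8 × 0.92) = 152 kg.

m ≈ 152 kg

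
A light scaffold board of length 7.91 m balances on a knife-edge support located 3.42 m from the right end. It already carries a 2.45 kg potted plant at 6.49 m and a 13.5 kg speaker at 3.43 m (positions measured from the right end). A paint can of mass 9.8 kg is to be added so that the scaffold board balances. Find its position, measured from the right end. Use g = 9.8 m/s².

Sum moments about the knife-edge support (at 3.42 m from the right end) (the support reaction has zero arm there).
Potted plant: 2.45 × 9.8 = 24.01 N down at 6.49 m → arm 3.07 m, τ = 24.01 × 3.07 = 73.71 N·m counterclockwise.
Speaker: 13.5 × 9.8 = 132.3 N down at 3.43 m → arm 0.01 m, τ = 132.3 × 0.01 = 1.323 N·m counterclockwise.
Net moment of existing loads = 75.03 N·m counterclockwise.
The paint can weighs 9.8 × 9.8 = 96.04 N and must supply an equal clockwise moment, so its lever arm about the knife-edge support is 75.03 / 96.04 = 0.781 m.
That puts it at 3.42 − 0.781 = 2.64 m from the right end.

x ≈ 2.64 m from the right end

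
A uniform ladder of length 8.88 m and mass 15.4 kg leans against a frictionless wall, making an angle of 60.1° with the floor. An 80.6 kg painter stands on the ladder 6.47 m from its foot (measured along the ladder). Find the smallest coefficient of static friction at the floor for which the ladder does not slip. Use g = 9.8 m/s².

Taking torques about the foot of the ladder:
Ladder weight 15.4×9.8 = 150.9 N acts at 4.44 m along the ladder; its horizontal arm is 4.44·cos60.1° = 2.213 m → τ = 333.9 N·m clockwise.
Painter: 80.6×9.8 = 789.9 N at 6.47 m → arm 3.225 m → τ = 2547 N·m clockwise.
Wall normal N acts horizontally at the top; its moment arm is the height L sinθ = 8.88·sin60.1° = 7.698 m, counterclockwise.
Setting net torque to zero: N × 7.698 = 2881 → N = 374.3 N.
ΣFx = 0 ⇒ f = N_wall = 374.3 N. ΣFy = 0 ⇒ N_floor = 940.8 N.
μ_min = f / N_floor = 374.3 / 940.8 = 0.398.

μ_min ≈ 0.398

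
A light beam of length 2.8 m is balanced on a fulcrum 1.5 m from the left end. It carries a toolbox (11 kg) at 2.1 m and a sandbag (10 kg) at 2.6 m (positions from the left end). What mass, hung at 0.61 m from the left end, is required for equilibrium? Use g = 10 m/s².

m ≈ 19.8 kg

Taking torques about the fulcrum (at 1.5 m from the left end):
Toolbox: 11 × 10 = 110 N down at 2.1 m → arm 0.6 m, τ = 110 × 0.6 = 66 N·m clockwise.
Sandbag: 10 × 10 = 100 N down at 2.6 m → arm 1.1 m, τ = 100 × 1.1 = 110 N·m clockwise.
Net moment of known loads = 176 N·m clockwise.
An unknown mass m at 0.61 m has arm 0.89 m; its moment is m·g·0.89 counterclockwise.
For rotational equilibrium, m × 10 × 0.89 = 176, so m = 176 / (10 × 0.89) = 19.8 kg.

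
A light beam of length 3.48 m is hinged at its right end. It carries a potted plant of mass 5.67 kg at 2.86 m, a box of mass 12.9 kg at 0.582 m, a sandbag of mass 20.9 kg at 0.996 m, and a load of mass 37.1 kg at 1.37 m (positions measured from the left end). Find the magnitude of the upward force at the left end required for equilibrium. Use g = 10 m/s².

Choose the right end as the axis so the unknown pivot reaction has zero arm there.
Potted plant: 5.67 × 10 = 56.7 N down at 2.86 m → arm 0.62 m, τ = 56.7 × 0.62 = 35.15 N·m counterclockwise.
Box: 12.9 × 10 = 129 N down at 0.582 m → arm 2.898 m, τ = 129 × 2.898 = 373.8 N·m counterclockwise.
Sandbag: 20.9 × 10 = 209 N down at 0.996 m → arm 2.484 m, τ = 209 × 2.484 = 519.2 N·m counterclockwise.
Load: 37.1 × 10 = 371 N down at 1.37 m → arm 2.11 m, τ = 371 × 2.11 = 782.8 N·m counterclockwise.
Net moment of the loads = 1711 N·m counterclockwise.
The upward force F acts at the left end, arm 3.48 m, giving F × 3.48 clockwise.
For rotational equilibrium, F × 3.48 = 1711, so F = 1711 / 3.48 = 492 N.

F ≈ 492 N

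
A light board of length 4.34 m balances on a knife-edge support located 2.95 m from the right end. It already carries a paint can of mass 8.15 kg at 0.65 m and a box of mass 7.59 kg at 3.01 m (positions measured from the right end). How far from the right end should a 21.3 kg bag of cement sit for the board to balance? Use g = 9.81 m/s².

x ≈ 3.81 m from the right end

Choose the knife-edge support (at 2.95 m from the right end) as the axis so the support reaction has zero arm there.
Paint can: 8.15 × 9.81 = 79.95 N down at 0.65 m → arm 2.3 m, τ = 79.95 × 2.3 = 183.9 N·m clockwise.
Box: 7.59 × 9.81 = 74.46 N down at 3.01 m → arm 0.06 m, τ = 74.46 × 0.06 = 4.468 N·m counterclockwise.
Net moment of existing loads = 179.4 N·m clockwise.
The bag of cement weighs 21.3 × 9.81 = 209 N and must supply an equal counterclockwise moment, so its lever arm about the knife-edge support is 179.4 / 209 = 0.858 m.
That puts it at 2.95 + 0.858 = 3.81 m from the right end.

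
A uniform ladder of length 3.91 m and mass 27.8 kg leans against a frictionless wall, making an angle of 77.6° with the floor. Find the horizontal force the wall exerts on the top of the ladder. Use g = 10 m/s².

N_wall ≈ 30.6 N

Take moments about the foot of the ladder.
Ladder weight 27.8×10 = 278 N acts at 1.955 m along the ladder; its horizontal arm is 1.955·cos77.6° = 0.4198 m → τ = 116.7 N·m clockwise.
Wall normal N acts horizontally at the top; its moment arm is the height L sinθ = 3.91·sin77.6° = 3.819 m, counterclockwise.
Setting net torque to zero: N × 3.819 = 116.7 → N = 30.6 N.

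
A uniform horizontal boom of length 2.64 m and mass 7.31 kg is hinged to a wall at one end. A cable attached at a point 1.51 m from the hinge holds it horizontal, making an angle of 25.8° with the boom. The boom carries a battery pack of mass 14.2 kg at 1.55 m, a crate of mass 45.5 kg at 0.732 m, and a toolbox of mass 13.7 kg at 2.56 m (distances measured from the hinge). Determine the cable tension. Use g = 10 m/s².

Taking torques about the hinge:
Beam weight: 7.31 × 10 = 73.1 N down at 1.32 m → arm 1.32 m, τ = 73.1 × 1.32 = 96.49 N·m clockwise.
Battery pack: 14.2 × 10 = 142 N down at 1.55 m → arm 1.55 m, τ = 142 × 1.55 = 220.1 N·m clockwise.
Crate: 45.5 × 10 = 455 N down at 0.732 m → arm 0.732 m, τ = 455 × 0.732 = 333.1 N·m clockwise.
Toolbox: 13.7 × 10 = 137 N down at 2.56 m → arm 2.56 m, τ = 137 × 2.56 = 350.7 N·m clockwise.
Total clockwise load moment = 1000 N·m.
The cable tension T acts at 1.51 m; only its component perpendicular to the boom, T sinθ, produces torque. sin 25.8° = 0.4352.
Setting net torque to zero: T × 1.51 × 0.4352 = 1000 → T = 1000 / 0.6572 = 1520 N.

T ≈ 1520 N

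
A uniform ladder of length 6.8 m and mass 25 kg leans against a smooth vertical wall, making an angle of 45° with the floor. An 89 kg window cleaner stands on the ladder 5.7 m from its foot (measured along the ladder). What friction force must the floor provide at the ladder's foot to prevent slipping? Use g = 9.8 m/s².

Taking torques about the foot of the ladder:
Ladder weight 25×9.8 = 245 N acts at 3.4 m along the ladder; its horizontal arm is 3.4·cos45° = 2.404 m → τ = 589 N·m clockwise.
Window cleaner: 89×9.8 = 872.2 N at 5.7 m → arm 4.031 m → τ = 3516 N·m clockwise.
Wall normal N acts horizontally at the top; its moment arm is the height L sinθ = 6.8·sin45° = 4.808 m, counterclockwise.
Setting net torque to zero: N × 4.808 = 4105 → N = 854 N.
ΣFx = 0: friction at the foot balances the wall's push, so f = N_wall = 854 N.

f ≈ 854 N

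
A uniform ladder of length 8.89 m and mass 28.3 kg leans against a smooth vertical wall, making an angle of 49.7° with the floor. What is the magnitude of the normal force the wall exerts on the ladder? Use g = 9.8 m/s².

Sum moments about the foot of the ladder (the floor normal and friction both act there and drop out).
Ladder weight 28.3×9.8 = 277.3 N acts at 4.445 m along the ladder; its horizontal arm is 4.445·cos49.7° = 2.875 m → τ = 797.2 N·m clockwise.
Wall normal N acts horizontally at the top; its moment arm is the height L sinθ = 8.89·sin49.7° = 6.78 m, counterclockwise.
For rotational equilibrium, N × 6.78 = 797.2, so N = 118 N.

N_wall ≈ 118 N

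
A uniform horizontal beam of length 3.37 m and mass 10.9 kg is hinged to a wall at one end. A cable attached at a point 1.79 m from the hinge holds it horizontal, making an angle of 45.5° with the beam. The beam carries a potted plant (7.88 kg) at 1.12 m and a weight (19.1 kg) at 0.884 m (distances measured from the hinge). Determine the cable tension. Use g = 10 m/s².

Taking torques about the hinge:
Beam weight: 10.9 × 10 = 109 N down at 1.685 m → arm 1.685 m, τ = 109 × 1.685 = 183.7 N·m clockwise.
Potted plant: 7.88 × 10 = 78.8 N down at 1.12 m → arm 1.12 m, τ = 78.8 × 1.12 = 88.26 N·m clockwise.
Weight: 19.1 × 10 = 191 N down at 0.884 m → arm 0.884 m, τ = 191 × 0.884 = 168.8 N·m clockwise.
Total clockwise load moment = 440.8 N·m.
The cable tension T acts at 1.79 m; only its component perpendicular to the beam, T sinθ, produces torque. sin 45.5° = 0.7133.
Setting net torque to zero: T × 1.79 × 0.7133 = 440.8 → T = 440.8 / 1.277 = 345 N.

T ≈ 345 N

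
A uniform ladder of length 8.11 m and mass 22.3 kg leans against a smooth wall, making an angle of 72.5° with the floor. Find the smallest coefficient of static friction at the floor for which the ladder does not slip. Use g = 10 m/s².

μ_min ≈ 0.158

Take moments about the foot of the ladder.
Ladder weight 22.3×10 = 223 N acts at 4.055 m along the ladder; its horizontal arm is 4.055·cos72.5° = 1.219 m → τ = 271.8 N·m clockwise.
Wall normal N acts horizontally at the top; its moment arm is the height L sinθ = 8.11·sin72.5° = 7.735 m, counterclockwise.
Setting net torque to zero: N × 7.735 = 271.8 → N = 35.14 N.
ΣFx = 0 ⇒ f = N_wall = 35.14 N. ΣFy = 0 ⇒ N_floor = 223 N.
μ_min = f / N_floor = 35.14 / 223 = 0.158.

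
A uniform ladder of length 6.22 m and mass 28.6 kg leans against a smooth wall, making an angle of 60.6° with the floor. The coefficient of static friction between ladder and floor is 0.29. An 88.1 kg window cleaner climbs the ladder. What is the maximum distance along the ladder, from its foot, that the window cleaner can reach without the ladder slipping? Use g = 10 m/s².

d ≈ 3.23 m

Sum moments about the foot of the ladder (the floor normal and friction both act there and drop out).
Ladder weight 28.6×10 = 286 N acts at 3.11 m along the ladder; its horizontal arm is 3.11·cos60.6° = 1.527 m → τ = 436.7 N·m clockwise.
Window cleaner weight 88.1×10 = 881 N at distance d → arm d·cos60.6° → τ = 881·d·0.4909 clockwise.
Wall normal N at the top has arm L sinθ = 5.419 m counterclockwise, so Στ = 0 gives N·5.419 = 436.7 + 432.5·d.
ΣFy = 0 ⇒ N_floor = 1167 N, so the maximum friction is μ_s·N_floor = 0.29×1167 = 338.4 N. ΣFx = 0 ⇒ N_wall = f, so at the slipping point N = 338.4 N.
Substituting: 338.4×5.419 = 436.7 + 432.5·d ⇒ d = (1834 − 436.7) / 432.5 = 3.23 m.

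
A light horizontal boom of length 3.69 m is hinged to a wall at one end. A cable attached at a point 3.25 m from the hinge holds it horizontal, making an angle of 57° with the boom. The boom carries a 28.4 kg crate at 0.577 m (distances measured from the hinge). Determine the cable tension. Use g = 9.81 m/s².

Taking torques about the hinge:
Crate: 28.4 × 9.81 = 278.6 N down at 0.577 m → arm 0.577 m, τ = 278.6 × 0.577 = 160.8 N·m clockwise.
Total clockwise load moment = 160.8 N·m.
The cable tension T acts at 3.25 m; only its component perpendicular to the boom, T sinθ, produces torque. sin 57° = 0.8387.
Στ = 0 ⇒ T × 3.25 × 0.8387 = 160.8 ⇒ T = 160.8 / 2.726 = 59 N.

T ≈ 59 N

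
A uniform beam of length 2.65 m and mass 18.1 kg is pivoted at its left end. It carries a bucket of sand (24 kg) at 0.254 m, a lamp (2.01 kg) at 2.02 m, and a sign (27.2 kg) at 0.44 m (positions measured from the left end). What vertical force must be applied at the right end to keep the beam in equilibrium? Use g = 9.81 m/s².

F ≈ 171 N

Take moments about the left end.
Beam weight: 18.1 × 9.81 = 177.6 N down at 1.325 m → arm 1.325 m, τ = 177.6 × 1.325 = 235.3 N·m clockwise.
Bucket of sand: 24 × 9.81 = 235.4 N down at 0.254 m → arm 0.254 m, τ = 235.4 × 0.254 = 59.79 N·m clockwise.
Lamp: 2.01 × 9.81 = 19.72 N down at 2.02 m → arm 2.02 m, τ = 19.72 × 2.02 = 39.83 N·m clockwise.
Sign: 27.2 × 9.81 = 266.8 N down at 0.44 m → arm 0.44 m, τ = 266.8 × 0.44 = 117.4 N·m clockwise.
Net moment of the loads = 452.3 N·m clockwise.
The upward force F acts at the right end, arm 2.65 m, giving F × 2.65 counterclockwise.
Στ = 0 ⇒ F × 2.65 = 452.3 ⇒ F = 452.3 / 2.65 = 171 N.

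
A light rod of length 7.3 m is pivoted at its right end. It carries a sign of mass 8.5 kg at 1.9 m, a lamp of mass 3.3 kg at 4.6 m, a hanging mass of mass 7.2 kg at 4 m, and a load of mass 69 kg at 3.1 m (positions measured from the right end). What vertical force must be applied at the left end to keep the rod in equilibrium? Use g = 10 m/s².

Taking torques about the right end:
Sign: 8.5 × 10 = 85 N down at 1.9 m → arm 1.9 m, τ = 85 × 1.9 = 161.5 N·m counterclockwise.
Lamp: 3.3 × 10 = 33 N down at 4.6 m → arm 4.6 m, τ = 33 × 4.6 = 151.8 N·m counterclockwise.
Hanging mass: 7.2 × 10 = 72 N down at 4 m → arm 4 m, τ = 72 × 4 = 288 N·m counterclockwise.
Load: 69 × 10 = 690 N down at 3.1 m → arm 3.1 m, τ = 690 × 3.1 = 2139 N·m counterclockwise.
Net moment of the loads = 2740 N·m counterclockwise.
The upward force F acts at the left end, arm 7.3 m, giving F × 7.3 clockwise.
Setting net torque to zero: F × 7.3 = 2740 → F = 2740 / 7.3 = 375 N.

F ≈ 375 N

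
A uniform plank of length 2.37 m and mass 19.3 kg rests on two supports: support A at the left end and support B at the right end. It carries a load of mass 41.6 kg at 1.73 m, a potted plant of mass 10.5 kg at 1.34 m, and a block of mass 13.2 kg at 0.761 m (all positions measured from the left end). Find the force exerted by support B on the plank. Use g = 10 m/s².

Sum moments about support A (its reaction then has zero moment arm).
Beam weight: 19.3 × 10 = 193 N down at 1.185 m → arm 1.185 m, τ = 193 × 1.185 = 228.7 N·m clockwise.
Load: 41.6 × 10 = 416 N down at 1.73 m → arm 1.73 m, τ = 416 × 1.73 = 719.7 N·m clockwise.
Potted plant: 10.5 × 10 = 105 N down at 1.34 m → arm 1.34 m, τ = 105 × 1.34 = 140.7 N·m clockwise.
Block: 13.2 × 10 = 132 N down at 0.761 m → arm 0.761 m, τ = 132 × 0.761 = 100.5 N·m clockwise.
Net load moment about support A = 1190 N·m clockwise.
Reaction R at support B is upward at 2.37 m, arm 2.37 m → moment R × 2.37 counterclockwise.
Setting net torque to zero: R × 2.37 = 1190 → R = 502 N.

R_B ≈ 502 N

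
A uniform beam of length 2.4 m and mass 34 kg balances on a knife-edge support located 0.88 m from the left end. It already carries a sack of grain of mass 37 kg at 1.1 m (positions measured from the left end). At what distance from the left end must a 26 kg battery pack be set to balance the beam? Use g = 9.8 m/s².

x ≈ 0.148 m from the left end

About the knife-edge support (at 0.88 m from the left end):
Beam weight: 34 × 9.8 = 333.2 N down at 1.2 m → arm 0.32 m, τ = 333.2 × 0.32 = 106.6 N·m clockwise.
Sack of grain: 37 × 9.8 = 362.6 N down at 1.1 m → arm 0.22 m, τ = 362.6 × 0.22 = 79.77 N·m clockwise.
Net moment of existing loads = 186.4 N·m clockwise.
The battery pack weighs 26 × 9.8 = 254.8 N and must supply an equal counterclockwise moment, so its lever arm about the knife-edge support is 186.4 / 254.8 = 0.732 m.
That puts it at 0.88 − 0.732 = 0.148 m from the left end.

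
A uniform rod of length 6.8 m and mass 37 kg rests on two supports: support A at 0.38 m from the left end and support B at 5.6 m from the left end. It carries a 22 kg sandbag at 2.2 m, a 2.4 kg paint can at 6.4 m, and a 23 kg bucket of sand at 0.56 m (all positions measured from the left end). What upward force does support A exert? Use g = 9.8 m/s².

R_A ≈ 507 N

Sum moments about support B (its reaction then has zero moment arm).
Beam weight: 37 × 9.8 = 362.6 N down at 3.4 m → arm 2.2 m, τ = 362.6 × 2.2 = 797.7 N·m counterclockwise.
Sandbag: 22 × 9.8 = 215.6 N down at 2.2 m → arm 3.4 m, τ = 215.6 × 3.4 = 733 N·m counterclockwise.
Paint can: 2.4 × 9.8 = 23.52 N down at 6.4 m → arm 0.8 m, τ = 23.52 × 0.8 = 18.82 N·m clockwise.
Bucket of sand: 23 × 9.8 = 225.4 N down at 0.56 m → arm 5.04 m, τ = 225.4 × 5.04 = 1136 N·m counterclockwise.
Net load moment about support B = 2648 N·m counterclockwise.
Reaction R at support A is upward at 0.38 m, arm 5.22 m → moment R × 5.22 clockwise.
Στ = 0 ⇒ R × 5.22 = 2648 ⇒ R = 507 N.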